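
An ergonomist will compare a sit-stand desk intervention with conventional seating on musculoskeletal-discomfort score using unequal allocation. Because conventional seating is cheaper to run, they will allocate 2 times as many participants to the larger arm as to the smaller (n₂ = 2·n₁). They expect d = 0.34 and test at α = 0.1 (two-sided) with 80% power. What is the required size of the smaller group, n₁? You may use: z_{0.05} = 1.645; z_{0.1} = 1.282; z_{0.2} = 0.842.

With allocation ratio k = n₂/n₁ = 2, Var(x̄₁−x̄₂) = σ²(1/n₁ + 1/(k·n₁)) = σ²·(k+1)/(k·n₁).
So n₁ = (1 + 1/k)·((z_{α/2} + z_β)/d)² = 1.500 × (2.487/0.34)².
n₁ = 1.500 × 53.50 = 80.3.
Round up: n₁ = 81, giving n₂ = 2 × 81 = 162.

n₁ = 81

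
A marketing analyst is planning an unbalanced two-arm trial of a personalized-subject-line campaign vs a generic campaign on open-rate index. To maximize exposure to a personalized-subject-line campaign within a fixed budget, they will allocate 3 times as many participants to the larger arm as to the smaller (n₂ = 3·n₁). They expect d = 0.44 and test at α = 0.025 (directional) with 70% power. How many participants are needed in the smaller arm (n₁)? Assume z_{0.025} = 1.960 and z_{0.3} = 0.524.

With allocation ratio k = n₂/n₁ = 3, Var(x̄₁−x̄₂) = σ²(1/n₁ + 1/(k·n₁)) = σ²·(k+1)/(k·n₁).
So n₁ = (1 + 1/k)·((z_{α} + z_β)/d)² = 1.333 × (2.484/0.44)².
n₁ = 1.333 × 31.87 = 42.5.
Round up: n₁ = 43, giving n₂ = 3 × 43 = 129.

n₁ = 43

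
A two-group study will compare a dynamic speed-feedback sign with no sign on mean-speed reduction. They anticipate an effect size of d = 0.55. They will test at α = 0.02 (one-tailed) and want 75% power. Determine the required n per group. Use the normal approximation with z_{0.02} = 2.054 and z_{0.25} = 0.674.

For two independent groups with equal n: n = 2·((z_{α} + z_β) / d)².
z_{α} + z_β = 2.054 + 0.674 = 2.728.
n = 2 × (2.728 / 0.55)² = 2 × 4.960² = 2 × 24.60 = 49.2.
Round up to the next whole participant.

n = 50 per group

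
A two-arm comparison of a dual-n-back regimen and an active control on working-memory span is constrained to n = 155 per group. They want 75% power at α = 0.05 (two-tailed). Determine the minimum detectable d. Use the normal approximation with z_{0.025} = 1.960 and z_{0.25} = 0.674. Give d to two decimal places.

d_min ≈ 0.30

For two independent groups of n = 155 each: d_min = (z_{α/2} + z_β)·√(2/n).
z-sum = 1.960 + 0.674 = 2.634.
d_min = 2.634 × √(2/155) = 2.634 × 0.1136 = 0.299.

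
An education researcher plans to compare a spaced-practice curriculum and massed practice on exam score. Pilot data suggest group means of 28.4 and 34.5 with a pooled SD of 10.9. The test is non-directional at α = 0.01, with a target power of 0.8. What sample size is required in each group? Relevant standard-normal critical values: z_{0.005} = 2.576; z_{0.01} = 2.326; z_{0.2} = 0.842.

n = 75 per group

Cohen's d = |M₁ − M₂| / SD_pooled = |28.4 − 34.5| / 10.9 = 6.1 / 10.9 = 0.560.
For two independent groups with equal n: n = 2·((z_{α/2} + z_β) / d)².
z_{α/2} + z_β = 2.576 + 0.842 = 3.418.
n = 2 × (3.418 / 0.560)² = 2 × 6.104² = 2 × 37.25 = 74.5.
Round up to the next whole participant.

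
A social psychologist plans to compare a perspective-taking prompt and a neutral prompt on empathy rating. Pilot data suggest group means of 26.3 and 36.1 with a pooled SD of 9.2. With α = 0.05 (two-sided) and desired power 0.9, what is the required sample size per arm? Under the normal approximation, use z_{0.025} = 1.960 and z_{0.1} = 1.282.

Cohen's d = |M₁ − M₂| / SD_pooled = |26.3 − 36.1| / 9.2 = 9.8 / 9.2 = 1.065.
For two independent groups with equal n: n = 2·((z_{α/2} + z_β) / d)².
z_{α/2} + z_β = 1.960 + 1.282 = 3.242.
n = 2 × (3.242 / 1.065)² = 2 × 3.044² = 2 × 9.27 = 18.5.
Round up to the next whole participant.

n = 19 per group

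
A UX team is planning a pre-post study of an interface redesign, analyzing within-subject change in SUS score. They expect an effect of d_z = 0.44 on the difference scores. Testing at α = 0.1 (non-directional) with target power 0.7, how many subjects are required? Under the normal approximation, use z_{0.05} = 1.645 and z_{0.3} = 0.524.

n = 25 pairs

For a paired (one-sample on differences) test: n = ((z_{α/2} + z_β) / d)².
z_{α/2} + z_β = 1.645 + 0.524 = 2.169.
n = (2.169 / 0.44)² = 4.930² = 24.30.
Round up.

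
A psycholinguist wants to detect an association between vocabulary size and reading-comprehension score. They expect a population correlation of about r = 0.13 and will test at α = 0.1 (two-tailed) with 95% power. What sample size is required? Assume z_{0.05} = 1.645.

n = 637

Fisher's z: C = ½·ln((1+r)/(1−r)) = ½·ln(1.2989) = 0.1307.
n = ((z_{α/2} + z_β)/C)² + 3.
(1.645 + 1.645) / 0.1307 = 3.290 / 0.1307 = 25.172.
n = 25.172² + 3 = 633.64 + 3 = 636.6.
Round up.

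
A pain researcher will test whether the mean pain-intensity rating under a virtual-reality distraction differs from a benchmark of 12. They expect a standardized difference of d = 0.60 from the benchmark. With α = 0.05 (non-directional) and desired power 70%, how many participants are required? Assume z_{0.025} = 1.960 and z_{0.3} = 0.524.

n = 18

For a one-sample test: n = ((z_{α/2} + z_β) / d)².
z_{α/2} + z_β = 1.960 + 0.524 = 2.484.
n = (2.484 / 0.60)² = 4.140² = 17.14.
Round up.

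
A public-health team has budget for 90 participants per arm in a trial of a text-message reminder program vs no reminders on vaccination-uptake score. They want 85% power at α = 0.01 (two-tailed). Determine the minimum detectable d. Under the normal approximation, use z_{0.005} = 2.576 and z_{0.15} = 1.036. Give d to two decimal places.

d_min ≈ 0.54

For two independent groups of n = 90 each: d_min = (z_{α/2} + z_β)·√(2/n).
z-sum = 2.576 + 1.036 = 3.612.
d_min = 3.612 × √(2/90) = 3.612 × 0.1491 = 0.538.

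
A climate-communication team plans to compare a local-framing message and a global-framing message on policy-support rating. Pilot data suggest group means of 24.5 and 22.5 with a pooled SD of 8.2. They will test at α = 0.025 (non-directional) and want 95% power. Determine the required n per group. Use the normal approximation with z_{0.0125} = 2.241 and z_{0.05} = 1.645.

n = 508 per group

Cohen's d = |M₁ − M₂| / SD_pooled = |24.5 − 22.5| / 8.2 = 2.0 / 8.2 = 0.244.
For two independent groups with equal n: n = 2·((z_{α/2} + z_β) / d)².
z_{α/2} + z_β = 2.241 + 1.645 = 3.886.
n = 2 × (3.886 / 0.244)² = 2 × 15.926² = 2 × 253.64 = 507.3.
Round up to the next whole participant.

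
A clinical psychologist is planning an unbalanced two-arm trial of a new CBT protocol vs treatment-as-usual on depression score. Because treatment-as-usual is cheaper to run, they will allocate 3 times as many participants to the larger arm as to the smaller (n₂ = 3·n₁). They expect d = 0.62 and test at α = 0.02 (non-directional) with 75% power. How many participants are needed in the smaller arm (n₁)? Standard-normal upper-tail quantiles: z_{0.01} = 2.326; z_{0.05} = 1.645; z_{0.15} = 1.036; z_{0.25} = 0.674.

n₁ = 32

With allocation ratio k = n₂/n₁ = 3, Var(x̄₁−x̄₂) = σ²(1/n₁ + 1/(k·n₁)) = σ²·(k+1)/(k·n₁).
So n₁ = (1 + 1/k)·((z_{α/2} + z_β)/d)² = 1.333 × (3.000/0.62)².
n₁ = 1.333 × 23.41 = 31.2.
Round up: n₁ = 32, giving n₂ = 3 × 32 = 96.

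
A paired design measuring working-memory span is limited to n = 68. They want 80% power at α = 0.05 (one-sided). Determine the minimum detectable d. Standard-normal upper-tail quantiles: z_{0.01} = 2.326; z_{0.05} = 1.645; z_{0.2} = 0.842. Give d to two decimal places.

For a single sample (or paired design) of n = 68: d_min = (z_{α} + z_β)/√n.
z-sum = 1.645 + 0.842 = 2.487.
d_min = 2.487 / √68 = 2.487 / 8.246 = 0.302.

d_min ≈ 0.30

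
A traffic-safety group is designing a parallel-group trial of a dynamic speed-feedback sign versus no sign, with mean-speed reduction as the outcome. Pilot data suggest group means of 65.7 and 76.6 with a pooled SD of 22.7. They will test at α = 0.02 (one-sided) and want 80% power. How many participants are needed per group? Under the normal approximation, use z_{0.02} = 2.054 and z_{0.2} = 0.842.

n = 73 per group

Cohen's d = |M₁ − M₂| / SD_pooled = |65.7 − 76.6| / 22.7 = 10.9 / 22.7 = 0.480.
For two independent groups with equal n: n = 2·((z_{α} + z_β) / d)².
z_{α} + z_β = 2.054 + 0.842 = 2.896.
n = 2 × (2.896 / 0.480)² = 2 × 6.033² = 2 × 36.40 = 72.8.
Round up to the next whole participant.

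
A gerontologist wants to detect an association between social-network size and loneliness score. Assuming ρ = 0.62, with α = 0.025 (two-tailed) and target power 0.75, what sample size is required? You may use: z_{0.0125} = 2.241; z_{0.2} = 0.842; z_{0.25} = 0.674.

n = 20

Fisher's z: C = ½·ln((1+r)/(1−r)) = ½·ln(4.2632) = 0.7250.
n = ((z_{α/2} + z_β)/C)² + 3.
(2.241 + 0.674) / 0.7250 = 2.915 / 0.7250 = 4.021.
n = 4.021² + 3 = 16.17 + 3 = 19.2.
Round up.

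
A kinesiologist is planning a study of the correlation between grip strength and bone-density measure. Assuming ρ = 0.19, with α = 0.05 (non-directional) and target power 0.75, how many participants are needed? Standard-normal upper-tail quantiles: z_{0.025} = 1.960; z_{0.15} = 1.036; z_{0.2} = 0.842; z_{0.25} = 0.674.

n = 191

Fisher's z: C = ½·ln((1+r)/(1−r)) = ½·ln(1.4691) = 0.1923.
n = ((z_{α/2} + z_β)/C)² + 3.
(1.960 + 0.674) / 0.1923 = 2.634 / 0.1923 = 13.697.
n = 13.697² + 3 = 187.62 + 3 = 190.6.
Round up.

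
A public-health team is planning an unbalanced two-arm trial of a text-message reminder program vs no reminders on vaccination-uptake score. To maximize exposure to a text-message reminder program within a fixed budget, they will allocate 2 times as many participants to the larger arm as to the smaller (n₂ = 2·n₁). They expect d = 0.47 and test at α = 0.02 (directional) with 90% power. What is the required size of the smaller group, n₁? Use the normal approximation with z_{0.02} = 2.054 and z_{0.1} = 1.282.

n₁ = 76

With allocation ratio k = n₂/n₁ = 2, Var(x̄₁−x̄₂) = σ²(1/n₁ + 1/(k·n₁)) = σ²·(k+1)/(k·n₁).
So n₁ = (1 + 1/k)·((z_{α} + z_β)/d)² = 1.500 × (3.336/0.47)².
n₁ = 1.500 × 50.38 = 75.6.
Round up: n₁ = 76, giving n₂ = 2 × 76 = 152.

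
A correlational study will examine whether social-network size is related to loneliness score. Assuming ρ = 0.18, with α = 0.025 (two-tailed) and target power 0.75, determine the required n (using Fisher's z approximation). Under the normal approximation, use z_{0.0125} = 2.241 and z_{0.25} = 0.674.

n = 260

Fisher's z: C = ½·ln((1+r)/(1−r)) = ½·ln(1.4390) = 0.1820.
n = ((z_{α/2} + z_β)/C)² + 3.
(2.241 + 0.674) / 0.1820 = 2.915 / 0.1820 = 16.016.
n = 16.016² + 3 = 256.53 + 3 = 259.5.
Round up.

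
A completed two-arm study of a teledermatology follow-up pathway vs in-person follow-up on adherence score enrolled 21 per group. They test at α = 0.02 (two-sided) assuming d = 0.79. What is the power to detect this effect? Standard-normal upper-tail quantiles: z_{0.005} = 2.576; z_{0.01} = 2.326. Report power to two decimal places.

For two equal groups, power = Φ(d·√(n/2) − z_{α/2}).
d·√(n/2) = 0.79 × √(21/2) = 0.79 × 3.240 = 2.560.
z_β = 2.560 − 2.326 = 0.234.
Power = Φ(0.234) = 0.592.

power ≈ 0.59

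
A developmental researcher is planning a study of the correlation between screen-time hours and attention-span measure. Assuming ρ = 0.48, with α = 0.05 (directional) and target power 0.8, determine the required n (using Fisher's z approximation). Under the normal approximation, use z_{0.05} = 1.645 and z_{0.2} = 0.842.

n = 26

Fisher's z: C = ½·ln((1+r)/(1−r)) = ½·ln(2.8462) = 0.5230.
n = ((z_{α} + z_β)/C)² + 3.
(1.645 + 0.842) / 0.5230 = 2.487 / 0.5230 = 4.755.
n = 4.755² + 3 = 22.61 + 3 = 25.6.
Round up.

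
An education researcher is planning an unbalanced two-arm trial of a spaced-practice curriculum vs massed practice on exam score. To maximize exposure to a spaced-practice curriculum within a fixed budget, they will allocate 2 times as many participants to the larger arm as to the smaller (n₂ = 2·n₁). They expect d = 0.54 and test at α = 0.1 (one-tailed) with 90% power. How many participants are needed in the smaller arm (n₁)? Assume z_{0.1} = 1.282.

n₁ = 34

With allocation ratio k = n₂/n₁ = 2, Var(x̄₁−x̄₂) = σ²(1/n₁ + 1/(k·n₁)) = σ²·(k+1)/(k·n₁).
So n₁ = (1 + 1/k)·((z_{α} + z_β)/d)² = 1.500 × (2.564/0.54)².
n₁ = 1.500 × 22.54 = 33.8.
Round up: n₁ = 34, giving n₂ = 2 × 34 = 68.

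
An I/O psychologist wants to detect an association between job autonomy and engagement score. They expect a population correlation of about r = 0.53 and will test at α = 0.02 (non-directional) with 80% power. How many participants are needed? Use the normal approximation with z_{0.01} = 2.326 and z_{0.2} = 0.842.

n = 32

Fisher's z: C = ½·ln((1+r)/(1−r)) = ½·ln(3.2553) = 0.5901.
n = ((z_{α/2} + z_β)/C)² + 3.
(2.326 + 0.842) / 0.5901 = 3.168 / 0.5901 = 5.369.
n = 5.369² + 3 = 28.82 + 3 = 31.8.
Round up.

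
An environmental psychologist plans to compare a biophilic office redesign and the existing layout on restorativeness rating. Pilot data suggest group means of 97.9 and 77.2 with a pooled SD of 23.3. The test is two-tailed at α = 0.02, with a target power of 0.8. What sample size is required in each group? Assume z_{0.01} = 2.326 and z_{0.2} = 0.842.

n = 26 per group

Cohen's d = |M₁ − M₂| / SD_pooled = |97.9 − 77.2| / 23.3 = 20.7 / 23.3 = 0.888.
For two independent groups with equal n: n = 2·((z_{α/2} + z_β) / d)².
z_{α/2} + z_β = 2.326 + 0.842 = 3.168.
n = 2 × (3.168 / 0.888)² = 2 × 3.568² = 2 × 12.73 = 25.5.
Round up to the next whole participant.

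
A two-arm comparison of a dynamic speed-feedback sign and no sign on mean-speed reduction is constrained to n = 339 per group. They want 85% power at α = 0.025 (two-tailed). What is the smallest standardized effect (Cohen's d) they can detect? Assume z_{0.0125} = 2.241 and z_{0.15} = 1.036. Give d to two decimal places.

For two independent groups of n = 339 each: d_min = (z_{α/2} + z_β)·√(2/n).
z-sum = 2.241 + 1.036 = 3.277.
d_min = 3.277 × √(2/339) = 3.277 × 0.0768 = 0.252.

d_min ≈ 0.25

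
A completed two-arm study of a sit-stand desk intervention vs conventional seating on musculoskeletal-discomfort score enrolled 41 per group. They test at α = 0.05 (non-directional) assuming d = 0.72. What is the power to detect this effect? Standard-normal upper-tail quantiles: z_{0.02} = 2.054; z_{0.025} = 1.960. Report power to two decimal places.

For two equal groups, power = Φ(d·√(n/2) − z_{α/2}).
d·√(n/2) = 0.72 × √(41/2) = 0.72 × 4.528 = 3.260.
z_β = 3.260 − 1.960 = 1.300.
Power = Φ(1.300) = 0.903.

power ≈ 0.90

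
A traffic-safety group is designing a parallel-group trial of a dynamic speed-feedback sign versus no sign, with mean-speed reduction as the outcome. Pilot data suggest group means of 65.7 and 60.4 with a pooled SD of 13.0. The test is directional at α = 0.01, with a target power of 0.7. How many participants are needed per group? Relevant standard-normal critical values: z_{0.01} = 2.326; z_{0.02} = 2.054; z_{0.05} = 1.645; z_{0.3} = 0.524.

Cohen's d = |M₁ − M₂| / SD_pooled = |65.7 − 60.4| / 13.0 = 5.3 / 13.0 = 0.408.
For two independent groups with equal n: n = 2·((z_{α} + z_β) / d)².
z_{α} + z_β = 2.326 + 0.524 = 2.850.
n = 2 × (2.850 / 0.408)² = 2 × 6.985² = 2 × 48.79 = 97.6.
Round up to the next whole participant.

n = 98 per group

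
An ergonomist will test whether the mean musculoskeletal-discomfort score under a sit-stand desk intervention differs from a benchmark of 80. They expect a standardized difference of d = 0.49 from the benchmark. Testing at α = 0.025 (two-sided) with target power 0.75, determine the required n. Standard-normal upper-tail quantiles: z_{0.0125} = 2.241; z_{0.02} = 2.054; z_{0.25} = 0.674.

For a one-sample test: n = ((z_{α/2} + z_β) / d)².
z_{α/2} + z_β = 2.241 + 0.674 = 2.915.
n = (2.915 / 0.49)² = 5.949² = 35.39.
Round up.

n = 36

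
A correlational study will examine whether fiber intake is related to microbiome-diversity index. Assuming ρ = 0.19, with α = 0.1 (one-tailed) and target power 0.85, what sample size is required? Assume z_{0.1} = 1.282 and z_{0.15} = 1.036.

Fisher's z: C = ½·ln((1+r)/(1−r)) = ½·ln(1.4691) = 0.1923.
n = ((z_{α} + z_β)/C)² + 3.
(1.282 + 1.036) / 0.1923 = 2.318 / 0.1923 = 12.054.
n = 12.054² + 3 = 145.30 + 3 = 148.3.
Round up.

n = 149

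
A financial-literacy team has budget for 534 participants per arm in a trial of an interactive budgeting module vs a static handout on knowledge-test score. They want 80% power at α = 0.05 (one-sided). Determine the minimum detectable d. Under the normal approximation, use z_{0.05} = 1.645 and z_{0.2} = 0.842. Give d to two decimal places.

d_min ≈ 0.15

For two independent groups of n = 534 each: d_min = (z_{α} + z_β)·√(2/n).
z-sum = 1.645 + 0.842 = 2.487.
d_min = 2.487 × √(2/534) = 2.487 × 0.0612 = 0.152.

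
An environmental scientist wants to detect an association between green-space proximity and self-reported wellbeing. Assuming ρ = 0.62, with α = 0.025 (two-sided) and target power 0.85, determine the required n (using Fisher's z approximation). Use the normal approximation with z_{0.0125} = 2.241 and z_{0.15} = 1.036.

Fisher's z: C = ½·ln((1+r)/(1−r)) = ½·ln(4.2632) = 0.7250.
n = ((z_{α/2} + z_β)/C)² + 3.
(2.241 + 1.036) / 0.7250 = 3.277 / 0.7250 = 4.520.
n = 4.520² + 3 = 20.43 + 3 = 23.4.
Round up.

n = 24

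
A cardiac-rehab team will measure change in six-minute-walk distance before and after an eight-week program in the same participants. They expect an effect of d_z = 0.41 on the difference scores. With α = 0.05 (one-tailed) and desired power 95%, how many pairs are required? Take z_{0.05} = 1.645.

For a paired (one-sample on differences) test: n = ((z_{α} + z_β) / d)².
z_{α} + z_β = 1.645 + 1.645 = 3.290.
n = (3.290 / 0.41)² = 8.024² = 64.39.
Round up.

n = 65 pairs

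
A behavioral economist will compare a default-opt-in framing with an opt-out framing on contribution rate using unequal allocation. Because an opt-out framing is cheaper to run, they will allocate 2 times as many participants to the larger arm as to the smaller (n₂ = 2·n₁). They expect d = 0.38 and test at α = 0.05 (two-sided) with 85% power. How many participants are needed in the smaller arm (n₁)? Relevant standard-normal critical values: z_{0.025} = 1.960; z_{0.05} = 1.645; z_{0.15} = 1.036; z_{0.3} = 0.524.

n₁ = 94

With allocation ratio k = n₂/n₁ = 2, Var(x̄₁−x̄₂) = σ²(1/n₁ + 1/(k·n₁)) = σ²·(k+1)/(k·n₁).
So n₁ = (1 + 1/k)·((z_{α/2} + z_β)/d)² = 1.500 × (2.996/0.38)².
n₁ = 1.500 × 62.16 = 93.2.
Round up: n₁ = 94, giving n₂ = 2 × 94 = 188.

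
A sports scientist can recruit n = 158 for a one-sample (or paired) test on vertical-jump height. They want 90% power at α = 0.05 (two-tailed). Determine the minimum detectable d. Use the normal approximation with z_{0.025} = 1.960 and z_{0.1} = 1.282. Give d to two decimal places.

d_min ≈ 0.26

For a single sample (or paired design) of n = 158: d_min = (z_{α/2} + z_β)/√n.
z-sum = 1.960 + 1.282 = 3.242.
d_min = 3.242 / √158 = 3.242 / 12.570 = 0.258.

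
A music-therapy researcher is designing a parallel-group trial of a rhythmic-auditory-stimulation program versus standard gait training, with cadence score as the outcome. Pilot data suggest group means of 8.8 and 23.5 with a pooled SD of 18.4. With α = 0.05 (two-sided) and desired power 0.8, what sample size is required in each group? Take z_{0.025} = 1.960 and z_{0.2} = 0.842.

Cohen's d = |M₁ − M₂| / SD_pooled = |8.8 − 23.5| / 18.4 = 14.7 / 18.4 = 0.799.
For two independent groups with equal n: n = 2·((z_{α/2} + z_β) / d)².
z_{α/2} + z_β = 1.960 + 0.842 = 2.802.
n = 2 × (2.802 / 0.799)² = 2 × 3.507² = 2 × 12.30 = 24.6.
Round up to the next whole participant.

n = 25 per group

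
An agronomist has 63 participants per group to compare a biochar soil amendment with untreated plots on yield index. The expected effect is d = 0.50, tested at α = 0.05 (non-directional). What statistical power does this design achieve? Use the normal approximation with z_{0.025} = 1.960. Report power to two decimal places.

power ≈ 0.80

For two equal groups, power = Φ(d·√(n/2) − z_{α/2}).
d·√(n/2) = 0.50 × √(63/2) = 0.50 × 5.612 = 2.806.
z_β = 2.806 − 1.960 = 0.846.
Power = Φ(0.846) = 0.801.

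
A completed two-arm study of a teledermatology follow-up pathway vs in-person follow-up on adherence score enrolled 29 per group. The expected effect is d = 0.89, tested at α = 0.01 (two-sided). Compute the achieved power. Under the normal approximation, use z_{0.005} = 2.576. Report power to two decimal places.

power ≈ 0.79

For two equal groups, power = Φ(d·√(n/2) − z_{α/2}).
d·√(n/2) = 0.89 × √(29/2) = 0.89 × 3.808 = 3.389.
z_β = 3.389 − 2.576 = 0.813.
Power = Φ(0.813) = 0.792.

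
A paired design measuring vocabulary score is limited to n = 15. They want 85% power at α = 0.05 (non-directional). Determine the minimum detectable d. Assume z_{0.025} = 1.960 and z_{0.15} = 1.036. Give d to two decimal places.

d_min ≈ 0.77

For a single sample (or paired design) of n = 15: d_min = (z_{α/2} + z_β)/√n.
z-sum = 1.960 + 1.036 = 2.996.
d_min = 2.996 / √15 = 2.996 / 3.873 = 0.774.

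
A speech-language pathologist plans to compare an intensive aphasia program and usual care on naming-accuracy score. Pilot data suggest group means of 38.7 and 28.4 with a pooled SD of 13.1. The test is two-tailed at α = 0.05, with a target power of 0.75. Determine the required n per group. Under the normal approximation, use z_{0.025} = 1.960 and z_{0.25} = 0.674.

Cohen's d = |M₁ − M₂| / SD_pooled = |38.7 − 28.4| / 13.1 = 10.3 / 13.1 = 0.786.
For two independent groups with equal n: n = 2·((z_{α/2} + z_β) / d)².
z_{α/2} + z_β = 1.960 + 0.674 = 2.634.
n = 2 × (2.634 / 0.786)² = 2 × 3.351² = 2 × 11.23 = 22.5.
Round up to the next whole participant.

n = 23 per group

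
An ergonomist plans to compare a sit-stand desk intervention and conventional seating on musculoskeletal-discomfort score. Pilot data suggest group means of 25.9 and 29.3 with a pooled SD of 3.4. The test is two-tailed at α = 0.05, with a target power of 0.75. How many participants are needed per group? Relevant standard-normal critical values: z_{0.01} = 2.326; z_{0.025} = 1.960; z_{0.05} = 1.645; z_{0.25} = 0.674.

Cohen's d = |M₁ − M₂| / SD_pooled = |25.9 − 29.3| / 3.4 = 3.4 / 3.4 = 1.000.
For two independent groups with equal n: n = 2·((z_{α/2} + z_β) / d)².
z_{α/2} + z_β = 1.960 + 0.674 = 2.634.
n = 2 × (2.634 / 1.000)² = 2 × 2.634² = 2 × 6.94 = 13.9.
Round up to the next whole participant.

n = 14 per group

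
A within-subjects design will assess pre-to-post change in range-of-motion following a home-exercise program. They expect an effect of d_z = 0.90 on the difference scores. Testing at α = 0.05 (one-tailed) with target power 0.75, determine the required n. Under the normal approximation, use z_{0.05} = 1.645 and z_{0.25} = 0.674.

n = 7 pairs

For a paired (one-sample on differences) test: n = ((z_{α} + z_β) / d)².
z_{α} + z_β = 1.645 + 0.674 = 2.319.
n = (2.319 / 0.90)² = 2.577² = 6.64.
Round up.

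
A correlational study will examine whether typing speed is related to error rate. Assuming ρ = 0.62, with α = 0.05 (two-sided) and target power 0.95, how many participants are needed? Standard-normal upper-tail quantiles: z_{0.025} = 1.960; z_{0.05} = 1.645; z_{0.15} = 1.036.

n = 28

Fisher's z: C = ½·ln((1+r)/(1−r)) = ½·ln(4.2632) = 0.7250.
n = ((z_{α/2} + z_β)/C)² + 3.
(1.960 + 1.645) / 0.7250 = 3.605 / 0.7250 = 4.972.
n = 4.972² + 3 = 24.72 + 3 = 27.7.
Round up.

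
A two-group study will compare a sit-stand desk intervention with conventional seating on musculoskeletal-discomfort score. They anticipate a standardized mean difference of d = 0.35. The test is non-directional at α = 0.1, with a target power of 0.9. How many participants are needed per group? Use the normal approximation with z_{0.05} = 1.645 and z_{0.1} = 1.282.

For two independent groups with equal n: n = 2·((z_{α/2} + z_β) / d)².
z_{α/2} + z_β = 1.645 + 1.282 = 2.927.
n = 2 × (2.927 / 0.35)² = 2 × 8.363² = 2 × 69.94 = 139.9.
Round up to the next whole participant.

n = 140 per group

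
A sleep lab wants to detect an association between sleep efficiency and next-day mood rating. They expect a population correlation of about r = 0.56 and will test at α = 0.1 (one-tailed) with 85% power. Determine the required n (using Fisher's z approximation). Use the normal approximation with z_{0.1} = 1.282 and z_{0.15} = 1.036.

n = 17

Fisher's z: C = ½·ln((1+r)/(1−r)) = ½·ln(3.5455) = 0.6328.
n = ((z_{α} + z_β)/C)² + 3.
(1.282 + 1.036) / 0.6328 = 2.318 / 0.6328 = 3.663.
n = 3.663² + 3 = 13.42 + 3 = 16.4.
Round up.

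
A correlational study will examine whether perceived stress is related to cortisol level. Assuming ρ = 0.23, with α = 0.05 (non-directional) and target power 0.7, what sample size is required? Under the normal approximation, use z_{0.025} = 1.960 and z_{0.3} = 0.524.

Fisher's z: C = ½·ln((1+r)/(1−r)) = ½·ln(1.5974) = 0.2342.
n = ((z_{α/2} + z_β)/C)² + 3.
(1.960 + 0.524) / 0.2342 = 2.484 / 0.2342 = 10.606.
n = 10.606² + 3 = 112.49 + 3 = 115.5.
Round up.

n = 116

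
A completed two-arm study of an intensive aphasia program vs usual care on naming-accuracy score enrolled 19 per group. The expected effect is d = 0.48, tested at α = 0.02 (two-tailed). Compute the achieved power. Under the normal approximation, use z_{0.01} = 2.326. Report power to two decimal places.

power ≈ 0.20

For two equal groups, power = Φ(d·√(n/2) − z_{α/2}).
d·√(n/2) = 0.48 × √(19/2) = 0.48 × 3.082 = 1.479.
z_β = 1.479 − 2.326 = -0.847.
Power = Φ(-0.847) = 0.199.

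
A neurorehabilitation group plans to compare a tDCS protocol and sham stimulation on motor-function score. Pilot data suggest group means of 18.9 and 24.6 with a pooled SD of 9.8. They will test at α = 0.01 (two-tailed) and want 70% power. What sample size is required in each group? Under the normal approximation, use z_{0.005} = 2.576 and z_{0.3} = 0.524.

Cohen's d = |M₁ − M₂| / SD_pooled = |18.9 − 24.6| / 9.8 = 5.7 / 9.8 = 0.582.
For two independent groups with equal n: n = 2·((z_{α/2} + z_β) / d)².
z_{α/2} + z_β = 2.576 + 0.524 = 3.100.
n = 2 × (3.100 / 0.582)² = 2 × 5.326² = 2 × 28.37 = 56.7.
Round up to the next whole participant.

n = 57 per group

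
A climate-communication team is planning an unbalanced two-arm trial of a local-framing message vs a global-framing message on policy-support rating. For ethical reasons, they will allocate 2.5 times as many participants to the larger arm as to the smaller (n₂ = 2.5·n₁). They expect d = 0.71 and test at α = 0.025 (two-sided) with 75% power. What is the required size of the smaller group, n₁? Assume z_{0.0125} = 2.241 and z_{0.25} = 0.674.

With allocation ratio k = n₂/n₁ = 2.5, Var(x̄₁−x̄₂) = σ²(1/n₁ + 1/(k·n₁)) = σ²·(k+1)/(k·n₁).
So n₁ = (1 + 1/k)·((z_{α/2} + z_β)/d)² = 1.400 × (2.915/0.71)².
n₁ = 1.400 × 16.86 = 23.6.
Round up: n₁ = 24, giving n₂ = 2.5 × 24 = 60.

n₁ = 24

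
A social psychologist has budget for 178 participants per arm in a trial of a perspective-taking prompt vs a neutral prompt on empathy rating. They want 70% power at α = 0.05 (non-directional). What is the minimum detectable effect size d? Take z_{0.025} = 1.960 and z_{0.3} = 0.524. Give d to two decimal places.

d_min ≈ 0.26

For two independent groups of n = 178 each: d_min = (z_{α/2} + z_β)·√(2/n).
z-sum = 1.960 + 0.524 = 2.484.
d_min = 2.484 × √(2/178) = 2.484 × 0.1060 = 0.263.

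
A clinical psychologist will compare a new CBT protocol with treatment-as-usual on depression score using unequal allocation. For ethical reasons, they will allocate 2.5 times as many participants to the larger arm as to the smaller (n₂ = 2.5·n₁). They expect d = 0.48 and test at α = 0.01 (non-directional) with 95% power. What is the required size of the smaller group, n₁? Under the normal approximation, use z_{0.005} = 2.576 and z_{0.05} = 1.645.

With allocation ratio k = n₂/n₁ = 2.5, Var(x̄₁−x̄₂) = σ²(1/n₁ + 1/(k·n₁)) = σ²·(k+1)/(k·n₁).
So n₁ = (1 + 1/k)·((z_{α/2} + z_β)/d)² = 1.400 × (4.221/0.48)².
n₁ = 1.400 × 77.33 = 108.3.
Round up: n₁ = 109, giving n₂ = ⌈2.5 × 109⌉ = ⌈272.5⌉ = 273.

n₁ = 109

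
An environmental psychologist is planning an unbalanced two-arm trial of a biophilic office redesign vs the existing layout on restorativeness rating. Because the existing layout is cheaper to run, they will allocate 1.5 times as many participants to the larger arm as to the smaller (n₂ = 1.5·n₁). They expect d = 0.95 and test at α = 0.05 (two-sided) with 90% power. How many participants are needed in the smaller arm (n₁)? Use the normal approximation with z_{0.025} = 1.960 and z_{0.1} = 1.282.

With allocation ratio k = n₂/n₁ = 1.5, Var(x̄₁−x̄₂) = σ²(1/n₁ + 1/(k·n₁)) = σ²·(k+1)/(k·n₁).
So n₁ = (1 + 1/k)·((z_{α/2} + z_β)/d)² = 1.667 × (3.242/0.95)².
n₁ = 1.667 × 11.65 = 19.4.
Round up: n₁ = 20, giving n₂ = 1.5 × 20 = 30.

n₁ = 20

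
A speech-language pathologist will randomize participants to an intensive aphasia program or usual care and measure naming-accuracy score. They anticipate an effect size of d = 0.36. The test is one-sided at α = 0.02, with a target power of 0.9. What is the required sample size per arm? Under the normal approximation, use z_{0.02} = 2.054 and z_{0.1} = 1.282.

n = 172 per group

For two independent groups with equal n: n = 2·((z_{α} + z_β) / d)².
z_{α} + z_β = 2.054 + 1.282 = 3.336.
n = 2 × (3.336 / 0.36)² = 2 × 9.267² = 2 × 85.87 = 171.7.
Round up to the next whole participant.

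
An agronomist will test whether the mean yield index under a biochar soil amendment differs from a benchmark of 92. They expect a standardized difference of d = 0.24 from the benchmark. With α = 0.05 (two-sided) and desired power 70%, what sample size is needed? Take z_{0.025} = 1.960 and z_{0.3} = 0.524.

For a one-sample test: n = ((z_{α/2} + z_β) / d)².
z_{α/2} + z_β = 1.960 + 0.524 = 2.484.
n = (2.484 / 0.24)² = 10.350² = 107.12.
Round up.

n = 108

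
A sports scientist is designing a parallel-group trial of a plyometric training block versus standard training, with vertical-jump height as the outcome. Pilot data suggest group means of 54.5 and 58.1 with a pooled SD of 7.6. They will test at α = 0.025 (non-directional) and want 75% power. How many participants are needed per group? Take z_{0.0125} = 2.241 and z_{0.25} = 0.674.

Cohen's d = |M₁ − M₂| / SD_pooled = |54.5 − 58.1| / 7.6 = 3.6 / 7.6 = 0.474.
For two independent groups with equal n: n = 2·((z_{α/2} + z_β) / d)².
z_{α/2} + z_β = 2.241 + 0.674 = 2.915.
n = 2 × (2.915 / 0.474)² = 2 × 6.150² = 2 × 37.82 = 75.6.
Round up to the next whole participant.

n = 76 per group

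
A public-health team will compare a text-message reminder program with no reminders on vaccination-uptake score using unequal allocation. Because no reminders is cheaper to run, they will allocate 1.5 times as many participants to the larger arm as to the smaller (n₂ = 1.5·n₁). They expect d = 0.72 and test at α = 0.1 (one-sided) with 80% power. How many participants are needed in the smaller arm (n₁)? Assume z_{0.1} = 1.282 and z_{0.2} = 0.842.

n₁ = 15

With allocation ratio k = n₂/n₁ = 1.5, Var(x̄₁−x̄₂) = σ²(1/n₁ + 1/(k·n₁)) = σ²·(k+1)/(k·n₁).
So n₁ = (1 + 1/k)·((z_{α} + z_β)/d)² = 1.667 × (2.124/0.72)².
n₁ = 1.667 × 8.70 = 14.5.
Round up: n₁ = 15, giving n₂ = ⌈1.5 × 15⌉ = ⌈22.5⌉ = 23.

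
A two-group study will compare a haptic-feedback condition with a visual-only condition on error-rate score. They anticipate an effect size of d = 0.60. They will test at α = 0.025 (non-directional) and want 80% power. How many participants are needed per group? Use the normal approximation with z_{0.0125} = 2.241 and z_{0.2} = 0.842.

For two independent groups with equal n: n = 2·((z_{α/2} + z_β) / d)².
z_{α/2} + z_β = 2.241 + 0.842 = 3.083.
n = 2 × (3.083 / 0.60)² = 2 × 5.138² = 2 × 26.40 = 52.8.
Round up to the next whole participant.

n = 53 per group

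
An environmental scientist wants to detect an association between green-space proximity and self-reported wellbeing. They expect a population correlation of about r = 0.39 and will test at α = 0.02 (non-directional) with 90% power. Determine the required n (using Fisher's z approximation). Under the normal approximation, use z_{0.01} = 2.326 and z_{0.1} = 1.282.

Fisher's z: C = ½·ln((1+r)/(1−r)) = ½·ln(2.2787) = 0.4118.
n = ((z_{α/2} + z_β)/C)² + 3.
(2.326 + 1.282) / 0.4118 = 3.608 / 0.4118 = 8.762.
n = 8.762² + 3 = 76.76 + 3 = 79.8.
Round up.

n = 80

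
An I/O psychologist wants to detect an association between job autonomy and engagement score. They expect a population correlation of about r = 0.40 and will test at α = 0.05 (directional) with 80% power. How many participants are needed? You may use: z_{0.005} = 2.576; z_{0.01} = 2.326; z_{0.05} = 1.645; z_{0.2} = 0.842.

n = 38

Fisher's z: C = ½·ln((1+r)/(1−r)) = ½·ln(2.3333) = 0.4236.
n = ((z_{α} + z_β)/C)² + 3.
(1.645 + 0.842) / 0.4236 = 2.487 / 0.4236 = 5.871.
n = 5.871² + 3 = 34.47 + 3 = 37.5.
Round up.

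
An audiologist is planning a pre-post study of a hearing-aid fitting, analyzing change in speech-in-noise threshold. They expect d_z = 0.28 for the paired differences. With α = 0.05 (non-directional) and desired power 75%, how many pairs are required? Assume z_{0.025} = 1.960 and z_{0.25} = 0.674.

n = 89 pairs

For a paired (one-sample on differences) test: n = ((z_{α/2} + z_β) / d)².
z_{α/2} + z_β = 1.960 + 0.674 = 2.634.
n = (2.634 / 0.28)² = 9.407² = 88.49.
Round up.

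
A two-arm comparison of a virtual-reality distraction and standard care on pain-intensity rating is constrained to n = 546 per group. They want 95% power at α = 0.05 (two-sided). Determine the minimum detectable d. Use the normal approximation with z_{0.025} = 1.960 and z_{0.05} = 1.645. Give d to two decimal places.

For two independent groups of n = 546 each: d_min = (z_{α/2} + z_β)·√(2/n).
z-sum = 1.960 + 1.645 = 3.605.
d_min = 3.605 × √(2/546) = 3.605 × 0.0605 = 0.218.

d_min ≈ 0.22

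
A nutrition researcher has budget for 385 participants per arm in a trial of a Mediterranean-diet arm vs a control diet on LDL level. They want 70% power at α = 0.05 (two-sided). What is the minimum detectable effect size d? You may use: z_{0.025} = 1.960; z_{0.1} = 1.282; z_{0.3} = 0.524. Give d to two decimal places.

For two independent groups of n = 385 each: d_min = (z_{α/2} + z_β)·√(2/n).
z-sum = 1.960 + 0.524 = 2.484.
d_min = 2.484 × √(2/385) = 2.484 × 0.0721 = 0.179.

d_min ≈ 0.18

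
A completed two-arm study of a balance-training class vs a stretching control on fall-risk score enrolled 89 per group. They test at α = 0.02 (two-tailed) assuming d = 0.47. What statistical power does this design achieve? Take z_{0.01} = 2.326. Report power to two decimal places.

power ≈ 0.79

For two equal groups, power = Φ(d·√(n/2) − z_{α/2}).
d·√(n/2) = 0.47 × √(89/2) = 0.47 × 6.671 = 3.135.
z_β = 3.135 − 2.326 = 0.809.
Power = Φ(0.809) = 0.791.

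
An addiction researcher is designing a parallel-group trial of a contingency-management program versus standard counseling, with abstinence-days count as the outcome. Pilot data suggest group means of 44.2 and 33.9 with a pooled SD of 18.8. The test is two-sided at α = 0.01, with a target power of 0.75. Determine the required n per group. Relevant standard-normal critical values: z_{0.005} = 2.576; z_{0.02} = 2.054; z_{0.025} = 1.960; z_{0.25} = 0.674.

Cohen's d = |M₁ − M₂| / SD_pooled = |44.2 − 33.9| / 18.8 = 10.3 / 18.8 = 0.548.
For two independent groups with equal n: n = 2·((z_{α/2} + z_β) / d)².
z_{α/2} + z_β = 2.576 + 0.674 = 3.250.
n = 2 × (3.250 / 0.548)² = 2 × 5.931² = 2 × 35.17 = 70.3.
Round up to the next whole participant.

n = 71 per group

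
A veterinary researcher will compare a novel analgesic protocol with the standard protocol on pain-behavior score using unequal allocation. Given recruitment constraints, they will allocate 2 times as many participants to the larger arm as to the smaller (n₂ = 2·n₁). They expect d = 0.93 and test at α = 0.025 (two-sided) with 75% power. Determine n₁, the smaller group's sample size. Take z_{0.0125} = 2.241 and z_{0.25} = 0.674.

With allocation ratio k = n₂/n₁ = 2, Var(x̄₁−x̄₂) = σ²(1/n₁ + 1/(k·n₁)) = σ²·(k+1)/(k·n₁).
So n₁ = (1 + 1/k)·((z_{α/2} + z_β)/d)² = 1.500 × (2.915/0.93)².
n₁ = 1.500 × 9.82 = 14.7.
Round up: n₁ = 15, giving n₂ = 2 × 15 = 30.

n₁ = 15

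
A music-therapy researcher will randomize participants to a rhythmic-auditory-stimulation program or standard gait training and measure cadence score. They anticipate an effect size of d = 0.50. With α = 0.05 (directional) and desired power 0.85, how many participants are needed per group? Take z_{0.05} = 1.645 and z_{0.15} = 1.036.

For two independent groups with equal n: n = 2·((z_{α} + z_β) / d)².
z_{α} + z_β = 1.645 + 1.036 = 2.681.
n = 2 × (2.681 / 0.50)² = 2 × 5.362² = 2 × 28.75 = 57.5.
Round up to the next whole participant.

n = 58 per group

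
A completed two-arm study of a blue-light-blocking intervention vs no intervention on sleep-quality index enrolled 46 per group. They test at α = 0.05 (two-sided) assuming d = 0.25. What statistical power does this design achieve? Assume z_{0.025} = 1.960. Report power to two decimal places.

power ≈ 0.22

For two equal groups, power = Φ(d·√(n/2) − z_{α/2}).
d·√(n/2) = 0.25 × √(46/2) = 0.25 × 4.796 = 1.199.
z_β = 1.199 − 1.960 = -0.761.
Power = Φ(-0.761) = 0.223.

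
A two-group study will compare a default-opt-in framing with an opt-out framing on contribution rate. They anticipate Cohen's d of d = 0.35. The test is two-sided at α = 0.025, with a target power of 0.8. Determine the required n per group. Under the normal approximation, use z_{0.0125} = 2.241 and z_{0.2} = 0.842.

n = 156 per group

For two independent groups with equal n: n = 2·((z_{α/2} + z_β) / d)².
z_{α/2} + z_β = 2.241 + 0.842 = 3.083.
n = 2 × (3.083 / 0.35)² = 2 × 8.809² = 2 × 77.59 = 155.2.
Round up to the next whole participant.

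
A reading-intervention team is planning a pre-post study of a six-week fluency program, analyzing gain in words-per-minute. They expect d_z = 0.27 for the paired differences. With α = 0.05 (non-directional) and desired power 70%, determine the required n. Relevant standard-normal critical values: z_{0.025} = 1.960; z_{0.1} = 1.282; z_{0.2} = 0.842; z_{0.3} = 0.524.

For a paired (one-sample on differences) test: n = ((z_{α/2} + z_β) / d)².
z_{α/2} + z_β = 1.960 + 0.524 = 2.484.
n = (2.484 / 0.27)² = 9.200² = 84.64.
Round up.

n = 85 pairs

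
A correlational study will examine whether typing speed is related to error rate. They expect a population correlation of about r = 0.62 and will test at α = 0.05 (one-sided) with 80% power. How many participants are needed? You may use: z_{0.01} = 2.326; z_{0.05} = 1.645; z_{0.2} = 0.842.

Fisher's z: C = ½·ln((1+r)/(1−r)) = ½·ln(4.2632) = 0.7250.
n = ((z_{α} + z_β)/C)² + 3.
(1.645 + 0.842) / 0.7250 = 2.487 / 0.7250 = 3.430.
n = 3.430² + 3 = 11.77 + 3 = 14.8.
Round up.

n = 15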